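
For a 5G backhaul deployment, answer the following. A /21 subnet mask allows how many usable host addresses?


Given: subnet mask /21
Host bits = 32 - 21 = 11
Total addresses = 2^11 = 2048
Usable hosts = 2048 - 2 (network + broadcast) = 2046

2046


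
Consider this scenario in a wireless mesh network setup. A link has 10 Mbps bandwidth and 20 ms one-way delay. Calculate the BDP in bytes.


Given: bandwidth = 10 Mbps, delay = 20 ms
BDP in bits = 10 * 10^6 * 20 / 1000
BDP in bits = 200000
BDP in bytes = 200000 / 8 = 25000

25000


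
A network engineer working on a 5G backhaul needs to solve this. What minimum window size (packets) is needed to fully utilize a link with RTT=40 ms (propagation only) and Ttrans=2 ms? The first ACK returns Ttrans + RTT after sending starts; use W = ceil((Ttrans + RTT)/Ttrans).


Given: Ttrans = 2 ms, RTT = 40 ms (= 2 * Tprop, Tprop = 20 ms)
Time until first ACK returns = Ttrans + RTT = 2 + 40 = 42 ms
Need W * Ttrans >= Ttrans + RTT  ->  W >= (Ttrans + RTT) / Ttrans
(Ttrans + RTT) / Ttrans = 42 / 2 = 21
W_min = ceil(21) = 21

21


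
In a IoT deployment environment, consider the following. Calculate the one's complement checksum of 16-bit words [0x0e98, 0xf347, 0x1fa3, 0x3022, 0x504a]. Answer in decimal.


Given words: [0x0e98, 0xf347, 0x1fa3, 0x3022, 0x504a]
Step 1: Sum all words
Raw sum = 3736 + 62279 + 8099 + 12322 + 20554 = 106990
Step 2: Fold carry: (41454 + 1) = 41455
One's complement = ~41455 & 0xFFFF = 24080

24080


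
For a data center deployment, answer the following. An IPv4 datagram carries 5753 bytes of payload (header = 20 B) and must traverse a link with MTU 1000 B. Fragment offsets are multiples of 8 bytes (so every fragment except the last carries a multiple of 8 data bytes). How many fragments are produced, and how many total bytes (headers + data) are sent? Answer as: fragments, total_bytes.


Max data per non-final fragment = floor((MTU - header)/8)*8 = floor((1000 - 20)/8)*8 = floor(980/8)*8 = 976 B
Final fragment needs no 8-byte alignment: it can carry up to MTU - header = 980 B
Non-final fragments needed = ceil((payload - 980) / 976) = ceil(4773/976) = ceil(4.8904) = 5
Number of fragments = 5 + 1 = 6
Fragment sizes (data): 5 * 976 B + 873 B (last, 873 <= 980 OK)
Total bytes sent = payload + n_frags * header = 5753 + 6*20 = 5753 + 120 = 5873 B

6, 5873


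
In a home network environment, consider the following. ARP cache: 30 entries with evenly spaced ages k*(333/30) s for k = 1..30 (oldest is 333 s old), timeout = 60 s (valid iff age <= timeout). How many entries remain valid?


Ages are k * 333/30 s for k = 1..30 (spacing = 11.1000 s).
Entry k is valid iff k * 333/30 <= 60 iff k <= 30 * 60 / 333 = 5.4054
n_valid = floor(5.4054) = 5
(n_stale = 30 - 5 = 25)

5


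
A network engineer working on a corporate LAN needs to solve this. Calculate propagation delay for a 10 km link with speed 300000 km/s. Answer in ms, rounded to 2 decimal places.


Given: distance = 10 km, speed = 300000 km/s
Delay = distance / speed = 10 / 300000 seconds
Delay in ms = 10 * 1000 / 300000
Delay = 0.0333 ms
Rounded to 2 dp = 0.03 ms

0.03


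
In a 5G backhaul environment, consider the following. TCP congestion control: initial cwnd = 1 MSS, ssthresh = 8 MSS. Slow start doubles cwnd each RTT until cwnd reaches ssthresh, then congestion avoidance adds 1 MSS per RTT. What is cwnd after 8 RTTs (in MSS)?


RTT 0: cwnd = 1 MSS (initial)
RTT 1: cwnd = 2 MSS (slow start, doubled)
RTT 2: cwnd = 4 MSS (slow start, doubled)
RTT 3: cwnd = 8 MSS (slow start, doubled)
RTT 4: cwnd = 9 MSS (congestion avoidance, +1)
RTT 5: cwnd = 10 MSS (congestion avoidance, +1)
RTT 6: cwnd = 11 MSS (congestion avoidance, +1)
RTT 7: cwnd = 12 MSS (congestion avoidance, +1)
RTT 8: cwnd = 13 MSS (congestion avoidance, +1)

13


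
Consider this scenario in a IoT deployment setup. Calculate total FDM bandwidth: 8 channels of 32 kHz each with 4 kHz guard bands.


Given: 8 channels, 32 kHz each, guard = 4 kHz
Channel bandwidth = 8 * 32 = 256 kHz
Guard bands = 7 gaps * 4 kHz = 28 kHz
Total = 256 + 28 = 284 kHz

284


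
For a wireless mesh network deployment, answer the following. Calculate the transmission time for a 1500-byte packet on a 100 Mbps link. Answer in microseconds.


Given: packet = 1500 bytes, bandwidth = 100 Mbps
Packet in bits = 1500 * 8 = 12000 bits
Bandwidth = 100 * 10^6 = 100000000 bps
Time = 12000 / 100000000 seconds
Time in us = 12000 * 10^6 / 100000000 = 120

120


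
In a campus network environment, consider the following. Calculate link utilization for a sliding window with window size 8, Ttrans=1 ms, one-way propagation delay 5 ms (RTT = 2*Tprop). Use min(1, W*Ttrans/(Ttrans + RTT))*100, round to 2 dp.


Given: W = 8, Ttrans = 1 ms, RTT = 10 ms (= 2 * Tprop, Tprop = 5 ms)
Cycle time = Ttrans + RTT = 1 + 10 = 11 ms (first packet sent until its ACK returns)
W * Ttrans = 8 * 1 = 8 ms of sending per cycle
W * Ttrans / (Ttrans + RTT) = 8 / 11 = 0.727273
U = min(1, 0.727273) = 0.727273
U% = 72.73%

72.73


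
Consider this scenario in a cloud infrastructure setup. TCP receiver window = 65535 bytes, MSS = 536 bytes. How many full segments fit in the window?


Given: RWND = 65535 bytes, MSS = 536 bytes
Full segments = floor(RWND / MSS)
Full segments = floor(65535 / 536)
Full segments = floor(122.2668) = 122

122


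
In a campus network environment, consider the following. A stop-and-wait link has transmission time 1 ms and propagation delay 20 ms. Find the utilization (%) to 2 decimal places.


Given: Ttrans = 1 ms, Tprop = 20 ms
RTT = 2 * Tprop = 2 * 20 = 40 ms
U = Ttrans / (Ttrans + RTT)
U = 1 / (1 + 40)
U = 1 / 41 = 0.02439
U% = 2.44%

2.44


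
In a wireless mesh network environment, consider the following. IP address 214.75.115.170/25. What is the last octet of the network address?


Given: IP = 214.75.115.170, prefix = /25
Subnet mask = 255.255.255.128
Last octet of IP: 170
Last octet of mask: 128
Network last octet = 170 AND 128 = 128

128


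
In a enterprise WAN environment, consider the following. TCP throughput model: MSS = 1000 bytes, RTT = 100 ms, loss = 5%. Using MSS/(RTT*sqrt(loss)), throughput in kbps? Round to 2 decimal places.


Given: MSS = 1000 bytes, RTT = 100 ms, loss = 5%
RTT in seconds = 100 / 1000 = 0.1
Loss rate = 5% = 0.05
sqrt(loss) = sqrt(0.05) = 0.223606797750
Throughput (bytes/s) = 1000 / (0.1 * 0.223606797750) = 44721.3595
Throughput (kbps) = 44721.3595 * 8 / 1000 = 357.770876 -> 357.77 kbps (2 dp)

357.77


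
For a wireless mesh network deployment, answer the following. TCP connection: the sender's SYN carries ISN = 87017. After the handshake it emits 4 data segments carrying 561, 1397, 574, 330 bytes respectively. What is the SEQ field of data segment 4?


The SYN occupies sequence number ISN = 87017, so the first data byte is ISN + 1 = 87018.
SEQ of data segment i = (ISN + 1) + sum of payload sizes of segments 1..i-1.
Segment 1: SEQ = 87018, payload = 561 bytes
Segment 2: SEQ = 87579, payload = 1397 bytes
Segment 3: SEQ = 88976, payload = 574 bytes
Segment 4: SEQ = 89550, payload = 330 bytes
SEQ of segment 4 = 87018 + 561 + 1397 + 574 = 89550

89550


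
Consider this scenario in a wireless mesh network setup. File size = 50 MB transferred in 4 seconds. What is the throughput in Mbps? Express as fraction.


Given: file = 50 MB, time = 4 s
File in Mb = 50 * 8 = 400 Mb
Throughput = 400 / 4 Mbps
Throughput = 100 Mbps

100


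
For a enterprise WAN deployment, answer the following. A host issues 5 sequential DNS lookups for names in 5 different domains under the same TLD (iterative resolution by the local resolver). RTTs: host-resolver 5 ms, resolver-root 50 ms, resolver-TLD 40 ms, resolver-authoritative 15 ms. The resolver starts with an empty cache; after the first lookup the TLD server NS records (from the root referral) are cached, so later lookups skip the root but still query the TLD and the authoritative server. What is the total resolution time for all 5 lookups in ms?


Lookup 1 (cold cache): local + root + TLD + auth = 5 + 50 + 40 + 15 = 110 ms
Lookups 2..5 (TLD NS cached -> skip root; new domain -> still ask TLD and auth): local + TLD + auth = 5 + 40 + 15 = 60 ms each
Remaining 4 lookups: 4 * 60 = 240 ms
Total = 110 + 240 = 350 ms

350


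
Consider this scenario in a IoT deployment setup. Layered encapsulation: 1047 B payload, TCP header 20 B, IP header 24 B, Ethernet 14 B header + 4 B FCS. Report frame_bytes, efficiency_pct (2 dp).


TCP segment = 1047 + 20 = 1067 B
IP packet = 1067 + 24 = 1091 B
Ethernet frame = 1091 + 14 + 4 = 1109 B
Efficiency = app / frame = 1047 / 1109 = 0.944094 = 94.4094% -> 94.41% (2 dp)

1109, 94.41


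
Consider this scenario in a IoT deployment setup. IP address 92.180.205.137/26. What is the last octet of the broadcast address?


Given: IP = 92.180.205.137, prefix = /26
Host bits = 32 - 26 = 6
Network last octet = 137 AND mask = 128
Host part size = 2^6 - 1 = 63
Broadcast last octet = 128 OR 63 = 191

191


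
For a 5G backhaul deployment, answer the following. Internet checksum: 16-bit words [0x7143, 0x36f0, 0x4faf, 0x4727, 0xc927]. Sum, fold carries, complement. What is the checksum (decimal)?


Given words: [0x7143, 0x36f0, 0x4faf, 0x4727, 0xc927]
Step 1: Sum all words
Raw sum = 28995 + 14064 + 20399 + 18215 + 51495 = 133168
Step 2: Fold carry: (2096 + 2) = 2098
One's complement = ~2098 & 0xFFFF = 63437

63437


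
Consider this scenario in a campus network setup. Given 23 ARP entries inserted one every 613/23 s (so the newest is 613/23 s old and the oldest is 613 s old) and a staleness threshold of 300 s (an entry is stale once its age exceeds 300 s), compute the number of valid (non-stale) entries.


Ages are k * 613/23 s for k = 1..23 (spacing = 26.6522 s).
Entry k is valid iff k * 613/23 <= 300 iff k <= 23 * 300 / 613 = 11.2561
n_valid = floor(11.2561) = 11
(n_stale = 23 - 11 = 12)

11


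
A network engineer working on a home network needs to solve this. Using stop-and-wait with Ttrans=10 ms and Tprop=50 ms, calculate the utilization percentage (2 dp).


Given: Ttrans = 10 ms, Tprop = 50 ms
RTT = 2 * Tprop = 2 * 50 = 100 ms
U = Ttrans / (Ttrans + RTT)
U = 10 / (10 + 100)
U = 10 / 110 = 0.090909
U% = 9.09%

9.09


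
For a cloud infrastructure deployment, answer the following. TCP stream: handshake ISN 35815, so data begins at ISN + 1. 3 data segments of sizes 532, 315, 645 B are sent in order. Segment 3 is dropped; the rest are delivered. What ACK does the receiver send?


SYN uses sequence number 35815; first data byte = ISN + 1 = 35816.
Segment 1: SEQ = 35816, len = 532 B, covers [35816, 36347]
Segment 2: SEQ = 36348, len = 315 B, covers [36348, 36662]
Segment 3: SEQ = 36663, len = 645 B, covers [36663, 37307] [LOST]
In-order data received: bytes [35816, 36662] (segments 1..2).
Segment 3 missing -> gap begins at byte 36663.
Cumulative ACK = next expected in-order byte = 35816 + 532 + 315 = 36663

36663


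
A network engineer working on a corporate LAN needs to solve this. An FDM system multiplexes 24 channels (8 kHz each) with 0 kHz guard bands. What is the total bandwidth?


Given: 24 channels, 8 kHz each, guard = 0 kHz
Channel bandwidth = 24 * 8 = 192 kHz
Guard bands = 23 gaps * 0 kHz = 0 kHz
Total = 192 + 0 = 192 kHz

192


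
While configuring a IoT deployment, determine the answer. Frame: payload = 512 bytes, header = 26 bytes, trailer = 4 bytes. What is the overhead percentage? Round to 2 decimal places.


Given: payload = 512 B, header = 26 B, trailer = 4 B
Overhead bytes = header + trailer = 26 + 4 = 30
Total frame = payload + overhead = 512 + 30 = 542
Overhead % = 30 / 542 * 100 = 5.5351% -> 5.54% (2 dp)

5.54


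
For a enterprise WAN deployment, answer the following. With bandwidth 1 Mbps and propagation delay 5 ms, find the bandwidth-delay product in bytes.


Given: bandwidth = 1 Mbps, delay = 5 ms
BDP in bits = 1 * 10^6 * 5 / 1000
BDP in bits = 5000
BDP in bytes = 5000 / 8 = 625

625


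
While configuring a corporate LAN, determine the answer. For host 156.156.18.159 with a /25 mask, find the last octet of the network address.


Given: IP = 156.156.18.159, prefix = /25
Subnet mask = 255.255.255.128
Last octet of IP: 159
Last octet of mask: 128
Network last octet = 159 AND 128 = 128

128


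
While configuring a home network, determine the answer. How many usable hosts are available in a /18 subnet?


Given: subnet mask /18
Host bits = 32 - 18 = 14
Total addresses = 2^14 = 16384
Usable hosts = 16384 - 2 (network + broadcast) = 16382

16382


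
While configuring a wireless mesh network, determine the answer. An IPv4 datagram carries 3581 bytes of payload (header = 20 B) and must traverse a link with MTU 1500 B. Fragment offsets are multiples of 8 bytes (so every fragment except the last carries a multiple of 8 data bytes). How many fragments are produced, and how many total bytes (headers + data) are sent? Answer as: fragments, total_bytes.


Max data per non-final fragment = floor((MTU - header)/8)*8 = floor((1500 - 20)/8)*8 = floor(1480/8)*8 = 1480 B
Final fragment needs no 8-byte alignment: it can carry up to MTU - header = 1480 B
Non-final fragments needed = ceil((payload - 1480) / 1480) = ceil(2101/1480) = ceil(1.4196) = 2
Number of fragments = 2 + 1 = 3
Fragment sizes (data): 2 * 1480 B + 621 B (last, 621 <= 1480 OK)
Total bytes sent = payload + n_frags * header = 3581 + 3*20 = 3581 + 60 = 3641 B

3, 3641


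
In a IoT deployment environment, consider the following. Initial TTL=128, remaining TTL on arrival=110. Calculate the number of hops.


Given: initial TTL = 128, received TTL = 110
Hops = initial TTL - received TTL
Hops = 128 - 110 = 18

18


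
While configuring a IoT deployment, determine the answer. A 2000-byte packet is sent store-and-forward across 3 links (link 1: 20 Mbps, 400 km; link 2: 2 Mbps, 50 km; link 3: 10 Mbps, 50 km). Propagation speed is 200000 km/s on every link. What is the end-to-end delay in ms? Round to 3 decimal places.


Packet = 2000 bytes = 16000 bits. Store-and-forward: sum (t_trans + t_prop) per link.
Link 1: t_trans = 16000/(20*10^6) s = 0.8000 ms; t_prop = 400/200000 s = 2.0000 ms; subtotal = 2.8000 ms
Link 2: t_trans = 16000/(2*10^6) s = 8.0000 ms; t_prop = 50/200000 s = 0.2500 ms; subtotal = 8.2500 ms
Link 3: t_trans = 16000/(10*10^6) s = 1.6000 ms; t_prop = 50/200000 s = 0.2500 ms; subtotal = 1.8500 ms
End-to-end = 2.8000 + 8.2500 + 1.8500 = 12.9000 ms -> 12.900 ms (3 dp)

12.900


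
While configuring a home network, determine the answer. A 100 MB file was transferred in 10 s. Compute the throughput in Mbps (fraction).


Given: file = 100 MB, time = 10 s
File in Mb = 100 * 8 = 800 Mb
Throughput = 800 / 10 Mbps
Throughput = 80 Mbps

80


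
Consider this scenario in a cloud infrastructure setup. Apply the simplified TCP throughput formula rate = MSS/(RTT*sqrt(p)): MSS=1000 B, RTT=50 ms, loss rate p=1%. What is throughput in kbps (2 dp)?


Given: MSS = 1000 bytes, RTT = 50 ms, loss = 1%
RTT in seconds = 50 / 1000 = 0.05
Loss rate = 1% = 0.01
sqrt(loss) = sqrt(0.01) = 0.1
Throughput (bytes/s) = 1000 / (0.05 * 0.1) = 200000.0000
Throughput (kbps) = 200000.0000 * 8 / 1000 = 1600.000000 -> 1600.00 kbps (2 dp)

1600.00


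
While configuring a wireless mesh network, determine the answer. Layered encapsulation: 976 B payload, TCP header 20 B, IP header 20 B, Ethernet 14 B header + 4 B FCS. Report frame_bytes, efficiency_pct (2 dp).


TCP segment = 976 + 20 = 996 B
IP packet = 996 + 20 = 1016 B
Ethernet frame = 1016 + 14 + 4 = 1034 B
Efficiency = app / frame = 976 / 1034 = 0.943907 = 94.3907% -> 94.39% (2 dp)

1034, 94.39


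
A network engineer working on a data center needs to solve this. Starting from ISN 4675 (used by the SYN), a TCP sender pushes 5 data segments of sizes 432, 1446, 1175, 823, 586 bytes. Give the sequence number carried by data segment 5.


The SYN occupies sequence number ISN = 4675, so the first data byte is ISN + 1 = 4676.
SEQ of data segment i = (ISN + 1) + sum of payload sizes of segments 1..i-1.
Segment 1: SEQ = 4676, payload = 432 bytes
Segment 2: SEQ = 5108, payload = 1446 bytes
Segment 3: SEQ = 6554, payload = 1175 bytes
Segment 4: SEQ = 7729, payload = 823 bytes
Segment 5: SEQ = 8552, payload = 586 bytes
SEQ of segment 5 = 4676 + 432 + 1446 + 1175 + 823 = 8552

8552


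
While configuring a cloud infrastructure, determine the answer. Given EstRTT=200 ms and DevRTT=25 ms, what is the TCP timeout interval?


Given: EstRTT = 200 ms, DevRTT = 25 ms
Timeout = EstRTT + 4 * DevRTT
4 * DevRTT = 4 * 25 = 100
Timeout = 200 + 100 = 300 ms

300


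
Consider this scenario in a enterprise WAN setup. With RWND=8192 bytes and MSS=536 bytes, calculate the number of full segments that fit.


Given: RWND = 8192 bytes, MSS = 536 bytes
Full segments = floor(RWND / MSS)
Full segments = floor(8192 / 536)
Full segments = floor(15.2836) = 15

15


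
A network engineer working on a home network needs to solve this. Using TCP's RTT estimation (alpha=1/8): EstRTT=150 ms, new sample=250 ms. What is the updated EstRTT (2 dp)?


Given: EstRTT = 150 ms, SampleRTT = 250 ms, alpha = 1/8
New EstRTT = (1 - alpha) * EstRTT + alpha * SampleRTT
(7/8) * 150 = 131.25
(1/8) * 250 = 31.25
New EstRTT = 131.25 + 31.25 = 162.5 ms -> 162.50 ms (2 dp)

162.50


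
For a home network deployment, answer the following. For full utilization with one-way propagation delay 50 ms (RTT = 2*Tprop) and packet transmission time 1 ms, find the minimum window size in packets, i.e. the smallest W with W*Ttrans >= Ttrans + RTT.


Given: Ttrans = 1 ms, RTT = 100 ms (= 2 * Tprop, Tprop = 50 ms)
Time until first ACK returns = Ttrans + RTT = 1 + 100 = 101 ms
Need W * Ttrans >= Ttrans + RTT  ->  W >= (Ttrans + RTT) / Ttrans
(Ttrans + RTT) / Ttrans = 101 / 1 = 101
W_min = ceil(101) = 101

101


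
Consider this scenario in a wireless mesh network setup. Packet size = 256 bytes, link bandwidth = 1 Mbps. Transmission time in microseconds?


Given: packet = 256 bytes, bandwidth = 1 Mbps
Packet in bits = 256 * 8 = 2048 bits
Bandwidth = 1 * 10^6 = 1000000 bps
Time = 2048 / 1000000 seconds
Time in us = 2048 * 10^6 / 1000000 = 2048

2048


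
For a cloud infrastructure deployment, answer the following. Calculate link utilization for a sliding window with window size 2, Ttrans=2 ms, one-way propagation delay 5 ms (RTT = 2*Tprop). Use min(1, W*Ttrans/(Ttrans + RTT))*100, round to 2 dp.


Given: W = 2, Ttrans = 2 ms, RTT = 10 ms (= 2 * Tprop, Tprop = 5 ms)
Cycle time = Ttrans + RTT = 2 + 10 = 12 ms (first packet sent until its ACK returns)
W * Ttrans = 2 * 2 = 4 ms of sending per cycle
W * Ttrans / (Ttrans + RTT) = 4 / 12 = 0.333333
U = min(1, 0.333333) = 0.333333
U% = 33.33%

33.33


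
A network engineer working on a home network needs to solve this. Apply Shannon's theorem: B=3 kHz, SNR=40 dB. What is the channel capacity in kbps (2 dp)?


Given: B = 3 kHz, SNR = 40 dB
SNR linear = 10^(40/10) = 10000
1 + SNR = 10001
log2(10001) = 13.2878566418
C = 3 * 1000 * 13.2878566418 = 39863.5699 bps
C = 39.863570 kbps -> 39.86 kbps (2 dp)

39.86


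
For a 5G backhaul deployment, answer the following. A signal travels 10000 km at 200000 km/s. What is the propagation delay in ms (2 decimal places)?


Given: distance = 10000 km, speed = 200000 km/s
Delay = distance / speed = 10000 / 200000 seconds
Delay in ms = 10000 * 1000 / 200000
Delay = 50.0000 ms
Rounded to 2 dp = 50.00 ms

50.00


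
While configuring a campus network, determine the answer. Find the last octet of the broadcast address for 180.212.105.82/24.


Given: IP = 180.212.105.82, prefix = /24
Host bits = 32 - 24 = 8
Network last octet = 82 AND mask = 0
Host part size = 2^8 - 1 = 255
Broadcast last octet = 0 OR 255 = 255

255


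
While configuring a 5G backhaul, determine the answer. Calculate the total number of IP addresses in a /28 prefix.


Given: CIDR prefix /28
Host bits = 32 - 28 = 4
Total addresses = 2^4 = 16

16


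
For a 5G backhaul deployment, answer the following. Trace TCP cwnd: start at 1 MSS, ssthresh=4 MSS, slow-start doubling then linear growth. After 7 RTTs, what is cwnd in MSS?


RTT 0: cwnd = 1 MSS (initial)
RTT 1: cwnd = 2 MSS (slow start, doubled)
RTT 2: cwnd = 4 MSS (slow start, doubled)
RTT 3: cwnd = 5 MSS (congestion avoidance, +1)
RTT 4: cwnd = 6 MSS (congestion avoidance, +1)
RTT 5: cwnd = 7 MSS (congestion avoidance, +1)
RTT 6: cwnd = 8 MSS (congestion avoidance, +1)
RTT 7: cwnd = 9 MSS (congestion avoidance, +1)

9


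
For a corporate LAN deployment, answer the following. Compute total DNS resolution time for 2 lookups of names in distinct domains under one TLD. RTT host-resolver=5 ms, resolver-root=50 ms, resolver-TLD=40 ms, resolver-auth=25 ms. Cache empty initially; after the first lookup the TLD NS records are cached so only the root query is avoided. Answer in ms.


Lookup 1 (cold cache): local + root + TLD + auth = 5 + 50 + 40 + 25 = 120 ms
Lookups 2..2 (TLD NS cached -> skip root; new domain -> still ask TLD and auth): local + TLD + auth = 5 + 40 + 25 = 70 ms each
Remaining 1 lookups: 1 * 70 = 70 ms
Total = 120 + 70 = 190 ms

190


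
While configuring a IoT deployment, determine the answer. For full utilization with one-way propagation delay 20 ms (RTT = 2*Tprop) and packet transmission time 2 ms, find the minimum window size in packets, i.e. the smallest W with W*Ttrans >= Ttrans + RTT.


Given: Ttrans = 2 ms, RTT = 40 ms (= 2 * Tprop, Tprop = 20 ms)
Time until first ACK returns = Ttrans + RTT = 2 + 40 = 42 ms
Need W * Ttrans >= Ttrans + RTT  ->  W >= (Ttrans + RTT) / Ttrans
(Ttrans + RTT) / Ttrans = 42 / 2 = 21
W_min = ceil(21) = 21

21


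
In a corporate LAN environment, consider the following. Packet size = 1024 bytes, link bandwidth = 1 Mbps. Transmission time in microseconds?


Given: packet = 1024 bytes, bandwidth = 1 Mbps
Packet in bits = 1024 * 8 = 8192 bits
Bandwidth = 1 * 10^6 = 1000000 bps
Time = 8192 / 1000000 seconds
Time in us = 8192 * 10^6 / 1000000 = 8192

8192


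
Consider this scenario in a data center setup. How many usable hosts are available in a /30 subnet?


Given: subnet mask /30
Host bits = 32 - 30 = 2
Total addresses = 2^2 = 4
Usable hosts = 4 - 2 (network + broadcast) = 2

2


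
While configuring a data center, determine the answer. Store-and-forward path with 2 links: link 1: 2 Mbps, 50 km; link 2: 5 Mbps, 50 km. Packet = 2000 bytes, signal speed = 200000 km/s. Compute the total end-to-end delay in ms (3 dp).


Packet = 2000 bytes = 16000 bits. Store-and-forward: sum (t_trans + t_prop) per link.
Link 1: t_trans = 16000/(2*10^6) s = 8.0000 ms; t_prop = 50/200000 s = 0.2500 ms; subtotal = 8.2500 ms
Link 2: t_trans = 16000/(5*10^6) s = 3.2000 ms; t_prop = 50/200000 s = 0.2500 ms; subtotal = 3.4500 ms
End-to-end = 8.2500 + 3.4500 = 11.7000 ms -> 11.700 ms (3 dp)

11.700


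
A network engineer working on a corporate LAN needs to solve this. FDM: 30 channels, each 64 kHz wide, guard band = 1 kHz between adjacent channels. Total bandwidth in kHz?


Given: 30 channels, 64 kHz each, guard = 1 kHz
Channel bandwidth = 30 * 64 = 1920 kHz
Guard bands = 29 gaps * 1 kHz = 29 kHz
Total = 1920 + 29 = 1949 kHz

1949


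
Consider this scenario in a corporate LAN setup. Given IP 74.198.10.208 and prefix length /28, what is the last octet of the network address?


Given: IP = 74.198.10.208, prefix = /28
Subnet mask = 255.255.255.240
Last octet of IP: 208
Last octet of mask: 240
Network last octet = 208 AND 240 = 208

208


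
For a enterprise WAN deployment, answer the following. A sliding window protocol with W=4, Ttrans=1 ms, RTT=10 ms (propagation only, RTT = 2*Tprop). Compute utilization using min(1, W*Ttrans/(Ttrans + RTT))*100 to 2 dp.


Given: W = 4, Ttrans = 1 ms, RTT = 10 ms (= 2 * Tprop, Tprop = 5 ms)
Cycle time = Ttrans + RTT = 1 + 10 = 11 ms (first packet sent until its ACK returns)
W * Ttrans = 4 * 1 = 4 ms of sending per cycle
W * Ttrans / (Ttrans + RTT) = 4 / 11 = 0.363636
U = min(1, 0.363636) = 0.363636
U% = 36.36%

36.36


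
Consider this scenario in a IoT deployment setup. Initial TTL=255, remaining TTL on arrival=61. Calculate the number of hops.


Given: initial TTL = 255, received TTL = 61
Hops = initial TTL - received TTL
Hops = 255 - 61 = 194

194


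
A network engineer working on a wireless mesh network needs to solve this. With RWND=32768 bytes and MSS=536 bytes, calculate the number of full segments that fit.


Given: RWND = 32768 bytes, MSS = 536 bytes
Full segments = floor(RWND / MSS)
Full segments = floor(32768 / 536)
Full segments = floor(61.1343) = 61

61


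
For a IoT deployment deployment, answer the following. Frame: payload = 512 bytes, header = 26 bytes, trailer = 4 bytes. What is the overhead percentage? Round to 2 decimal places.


Given: payload = 512 B, header = 26 B, trailer = 4 B
Overhead bytes = header + trailer = 26 + 4 = 30
Total frame = payload + overhead = 512 + 30 = 542
Overhead % = 30 / 542 * 100 = 5.5351% -> 5.54% (2 dp)

5.54


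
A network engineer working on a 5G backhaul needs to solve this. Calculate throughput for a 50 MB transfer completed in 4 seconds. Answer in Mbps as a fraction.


Given: file = 50 MB, time = 4 s
File in Mb = 50 * 8 = 400 Mb
Throughput = 400 / 4 Mbps
Throughput = 100 Mbps

100


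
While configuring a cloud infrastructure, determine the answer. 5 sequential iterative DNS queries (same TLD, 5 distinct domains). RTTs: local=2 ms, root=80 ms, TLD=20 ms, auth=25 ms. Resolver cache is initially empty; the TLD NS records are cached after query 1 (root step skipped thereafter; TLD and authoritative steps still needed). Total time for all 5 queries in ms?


Lookup 1 (cold cache): local + root + TLD + auth = 2 + 80 + 20 + 25 = 127 ms
Lookups 2..5 (TLD NS cached -> skip root; new domain -> still ask TLD and auth): local + TLD + auth = 2 + 20 + 25 = 47 ms each
Remaining 4 lookups: 4 * 47 = 188 ms
Total = 127 + 188 = 315 ms

315


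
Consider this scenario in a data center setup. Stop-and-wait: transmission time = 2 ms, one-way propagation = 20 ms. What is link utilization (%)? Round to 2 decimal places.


Given: Ttrans = 2 ms, Tprop = 20 ms
RTT = 2 * Tprop = 2 * 20 = 40 ms
U = Ttrans / (Ttrans + RTT)
U = 2 / (2 + 40)
U = 2 / 42 = 0.047619
U% = 4.76%

4.76


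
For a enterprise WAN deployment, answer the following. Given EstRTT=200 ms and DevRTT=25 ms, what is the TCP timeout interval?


Given: EstRTT = 200 ms, DevRTT = 25 ms
Timeout = EstRTT + 4 * DevRTT
4 * DevRTT = 4 * 25 = 100
Timeout = 200 + 100 = 300 ms

300


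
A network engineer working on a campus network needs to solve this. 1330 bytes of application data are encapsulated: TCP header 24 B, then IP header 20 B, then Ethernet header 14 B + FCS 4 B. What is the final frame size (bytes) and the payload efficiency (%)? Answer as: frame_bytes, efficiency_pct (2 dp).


TCP segment = 1330 + 24 = 1354 B
IP packet = 1354 + 20 = 1374 B
Ethernet frame = 1374 + 14 + 4 = 1392 B
Efficiency = app / frame = 1330 / 1392 = 0.955460 = 95.5460% -> 95.55% (2 dp)

1392, 95.55


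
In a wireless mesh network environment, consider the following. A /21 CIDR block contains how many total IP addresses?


Given: CIDR prefix /21
Host bits = 32 - 21 = 11
Total addresses = 2^11 = 2048

2048


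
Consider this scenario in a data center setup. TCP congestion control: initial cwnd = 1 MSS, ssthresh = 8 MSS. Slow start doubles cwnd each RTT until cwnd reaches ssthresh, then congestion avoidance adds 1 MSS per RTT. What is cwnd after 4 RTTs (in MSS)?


RTT 0: cwnd = 1 MSS (initial)
RTT 1: cwnd = 2 MSS (slow start, doubled)
RTT 2: cwnd = 4 MSS (slow start, doubled)
RTT 3: cwnd = 8 MSS (slow start, doubled)
RTT 4: cwnd = 9 MSS (congestion avoidance, +1)

9


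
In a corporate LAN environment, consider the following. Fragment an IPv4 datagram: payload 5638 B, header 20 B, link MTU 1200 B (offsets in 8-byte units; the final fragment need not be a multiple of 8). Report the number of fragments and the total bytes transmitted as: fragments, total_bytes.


Max data per non-final fragment = floor((MTU - header)/8)*8 = floor((1200 - 20)/8)*8 = floor(1180/8)*8 = 1176 B
Final fragment needs no 8-byte alignment: it can carry up to MTU - header = 1180 B
Non-final fragments needed = ceil((payload - 1180) / 1176) = ceil(4458/1176) = ceil(3.7908) = 4
Number of fragments = 4 + 1 = 5
Fragment sizes (data): 4 * 1176 B + 934 B (last, 934 <= 1180 OK)
Total bytes sent = payload + n_frags * header = 5638 + 5*20 = 5638 + 100 = 5738 B

5, 5738


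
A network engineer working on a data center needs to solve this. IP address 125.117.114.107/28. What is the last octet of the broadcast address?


Given: IP = 125.117.114.107, prefix = /28
Host bits = 32 - 28 = 4
Network last octet = 107 AND mask = 96
Host part size = 2^4 - 1 = 15
Broadcast last octet = 96 OR 15 = 111

111


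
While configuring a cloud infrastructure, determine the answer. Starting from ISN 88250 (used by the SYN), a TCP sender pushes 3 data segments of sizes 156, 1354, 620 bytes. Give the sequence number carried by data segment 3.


The SYN occupies sequence number ISN = 88250, so the first data byte is ISN + 1 = 88251.
SEQ of data segment i = (ISN + 1) + sum of payload sizes of segments 1..i-1.
Segment 1: SEQ = 88251, payload = 156 bytes
Segment 2: SEQ = 88407, payload = 1354 bytes
Segment 3: SEQ = 89761, payload = 620 bytes
SEQ of segment 3 = 88251 + 156 + 1354 = 89761

89761


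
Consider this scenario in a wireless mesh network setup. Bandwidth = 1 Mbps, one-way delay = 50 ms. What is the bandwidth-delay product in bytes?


Given: bandwidth = 1 Mbps, delay = 50 ms
BDP in bits = 1 * 10^6 * 50 / 1000
BDP in bits = 50000
BDP in bytes = 50000 / 8 = 6250

6250


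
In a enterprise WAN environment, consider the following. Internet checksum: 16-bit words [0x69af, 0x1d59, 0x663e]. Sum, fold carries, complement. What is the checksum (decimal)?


Given words: [0x69af, 0x1d59, 0x663e]
Step 1: Sum all words
Raw sum = 27055 + 7513 + 26174 = 60742
One's complement = ~60742 & 0xFFFF = 4793

4793


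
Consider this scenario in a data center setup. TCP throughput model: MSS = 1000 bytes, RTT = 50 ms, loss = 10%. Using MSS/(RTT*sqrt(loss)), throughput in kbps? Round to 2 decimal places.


Given: MSS = 1000 bytes, RTT = 50 ms, loss = 10%
RTT in seconds = 50 / 1000 = 0.05
Loss rate = 10% = 0.1
sqrt(loss) = sqrt(0.1) = 0.316227766017
Throughput (bytes/s) = 1000 / (0.05 * 0.316227766017) = 63245.5532
Throughput (kbps) = 63245.5532 * 8 / 1000 = 505.964426 -> 505.96 kbps (2 dp)

505.96


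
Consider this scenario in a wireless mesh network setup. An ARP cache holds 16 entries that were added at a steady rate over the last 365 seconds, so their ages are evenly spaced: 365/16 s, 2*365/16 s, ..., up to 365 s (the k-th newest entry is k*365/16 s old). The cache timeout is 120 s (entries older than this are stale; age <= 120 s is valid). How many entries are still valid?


Ages are k * 365/16 s for k = 1..16 (spacing = 22.8125 s).
Entry k is valid iff k * 365/16 <= 120 iff k <= 16 * 120 / 365 = 5.2603
n_valid = floor(5.2603) = 5
(n_stale = 16 - 5 = 11)

5


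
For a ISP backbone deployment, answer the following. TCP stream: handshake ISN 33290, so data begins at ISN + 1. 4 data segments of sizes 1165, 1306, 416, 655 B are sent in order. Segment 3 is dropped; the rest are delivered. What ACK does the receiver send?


SYN uses sequence number 33290; first data byte = ISN + 1 = 33291.
Segment 1: SEQ = 33291, len = 1165 B, covers [33291, 34455]
Segment 2: SEQ = 34456, len = 1306 B, covers [34456, 35761]
Segment 3: SEQ = 35762, len = 416 B, covers [35762, 36177] [LOST]
Segment 4: SEQ = 36178, len = 655 B, covers [36178, 36832]
In-order data received: bytes [33291, 35761] (segments 1..2).
Segment 3 missing -> gap begins at byte 35762; later segments buffered out of order.
Cumulative ACK = next expected in-order byte = 33291 + 1165 + 1306 = 35762

35762


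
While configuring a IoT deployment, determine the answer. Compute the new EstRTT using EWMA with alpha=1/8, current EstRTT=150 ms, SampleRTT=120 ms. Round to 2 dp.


Given: EstRTT = 150 ms, SampleRTT = 120 ms, alpha = 1/8
New EstRTT = (1 - alpha) * EstRTT + alpha * SampleRTT
(7/8) * 150 = 131.25
(1/8) * 120 = 15
New EstRTT = 131.25 + 15 = 146.25 ms -> 146.25 ms (2 dp)

146.25


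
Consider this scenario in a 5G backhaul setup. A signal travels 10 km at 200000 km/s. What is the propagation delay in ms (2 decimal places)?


Given: distance = 10 km, speed = 200000 km/s
Delay = distance / speed = 10 / 200000 seconds
Delay in ms = 10 * 1000 / 200000
Delay = 0.0500 ms
Rounded to 2 dp = 0.05 ms

0.05


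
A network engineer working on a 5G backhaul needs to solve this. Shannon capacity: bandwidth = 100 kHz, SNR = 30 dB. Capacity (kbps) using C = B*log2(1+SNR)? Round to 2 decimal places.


Given: B = 100 kHz, SNR = 30 dB
SNR linear = 10^(30/10) = 1000
1 + SNR = 1001
log2(1001) = 9.9672262588
C = 100 * 1000 * 9.9672262588 = 996722.6259 bps
C = 996.722626 kbps -> 996.72 kbps (2 dp)

996.72


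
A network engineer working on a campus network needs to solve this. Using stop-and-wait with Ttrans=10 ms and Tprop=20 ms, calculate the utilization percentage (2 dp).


Given: Ttrans = 10 ms, Tprop = 20 ms
RTT = 2 * Tprop = 2 * 20 = 40 ms
U = Ttrans / (Ttrans + RTT)
U = 10 / (10 + 40)
U = 10 / 50 = 0.2
U% = 20.00%

20.00


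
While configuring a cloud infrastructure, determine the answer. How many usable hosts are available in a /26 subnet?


Given: subnet mask /26
Host bits = 32 - 26 = 6
Total addresses = 2^6 = 64
Usable hosts = 64 - 2 (network + broadcast) = 62

62


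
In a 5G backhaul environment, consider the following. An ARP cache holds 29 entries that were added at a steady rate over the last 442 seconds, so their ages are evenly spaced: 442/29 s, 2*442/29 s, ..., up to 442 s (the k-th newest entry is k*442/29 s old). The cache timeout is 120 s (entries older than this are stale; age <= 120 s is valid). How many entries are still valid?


Ages are k * 442/29 s for k = 1..29 (spacing = 15.2414 s).
Entry k is valid iff k * 442/29 <= 120 iff k <= 29 * 120 / 442 = 7.8733
n_valid = floor(7.8733) = 7
(n_stale = 29 - 7 = 22)

7


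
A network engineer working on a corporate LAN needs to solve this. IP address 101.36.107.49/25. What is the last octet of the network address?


Given: IP = 101.36.107.49, prefix = /25
Subnet mask = 255.255.255.128
Last octet of IP: 49
Last octet of mask: 128
Network last octet = 49 AND 128 = 0

0


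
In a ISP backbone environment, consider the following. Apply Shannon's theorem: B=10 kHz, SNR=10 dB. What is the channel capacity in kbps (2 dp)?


Given: B = 10 kHz, SNR = 10 dB
SNR linear = 10^(10/10) = 10
1 + SNR = 11
log2(11) = 3.4594316186
C = 10 * 1000 * 3.4594316186 = 34594.3162 bps
C = 34.594316 kbps -> 34.59 kbps (2 dp)

34.59


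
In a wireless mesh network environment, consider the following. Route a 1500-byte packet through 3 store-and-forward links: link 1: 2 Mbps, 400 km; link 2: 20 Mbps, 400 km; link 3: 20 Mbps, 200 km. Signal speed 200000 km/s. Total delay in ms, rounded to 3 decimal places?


Packet = 1500 bytes = 12000 bits. Store-and-forward: sum (t_trans + t_prop) per link.
Link 1: t_trans = 12000/(2*10^6) s = 6.0000 ms; t_prop = 400/200000 s = 2.0000 ms; subtotal = 8.0000 ms
Link 2: t_trans = 12000/(20*10^6) s = 0.6000 ms; t_prop = 400/200000 s = 2.0000 ms; subtotal = 2.6000 ms
Link 3: t_trans = 12000/(20*10^6) s = 0.6000 ms; t_prop = 200/200000 s = 1.0000 ms; subtotal = 1.6000 ms
End-to-end = 8.0000 + 2.6000 + 1.6000 = 12.2000 ms -> 12.200 ms (3 dp)

12.200


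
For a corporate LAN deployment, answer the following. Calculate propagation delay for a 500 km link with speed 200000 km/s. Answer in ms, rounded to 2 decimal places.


Given: distance = 500 km, speed = 200000 km/s
Delay = distance / speed = 500 / 200000 seconds
Delay in ms = 500 * 1000 / 200000
Delay = 2.5000 ms
Rounded to 2 dp = 2.50 ms

2.50


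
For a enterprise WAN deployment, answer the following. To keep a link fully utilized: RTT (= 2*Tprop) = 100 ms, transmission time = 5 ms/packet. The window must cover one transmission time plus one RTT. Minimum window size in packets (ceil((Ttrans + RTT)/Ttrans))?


Given: Ttrans = 5 ms, RTT = 100 ms (= 2 * Tprop, Tprop = 50 ms)
Time until first ACK returns = Ttrans + RTT = 5 + 100 = 105 ms
Need W * Ttrans >= Ttrans + RTT  ->  W >= (Ttrans + RTT) / Ttrans
(Ttrans + RTT) / Ttrans = 105 / 5 = 21
W_min = ceil(21) = 21

21


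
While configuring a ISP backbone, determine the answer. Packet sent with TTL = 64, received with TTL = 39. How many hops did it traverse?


Given: initial TTL = 64, received TTL = 39
Hops = initial TTL - received TTL
Hops = 64 - 39 = 25

25


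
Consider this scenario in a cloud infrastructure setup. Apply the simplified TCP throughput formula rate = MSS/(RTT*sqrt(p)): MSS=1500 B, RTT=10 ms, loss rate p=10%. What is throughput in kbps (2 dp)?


Given: MSS = 1500 bytes, RTT = 10 ms, loss = 10%
RTT in seconds = 10 / 1000 = 0.01
Loss rate = 10% = 0.1
sqrt(loss) = sqrt(0.1) = 0.316227766017
Throughput (bytes/s) = 1500 / (0.01 * 0.316227766017) = 474341.6490
Throughput (kbps) = 474341.6490 * 8 / 1000 = 3794.733192 -> 3794.73 kbps (2 dp)

3794.73


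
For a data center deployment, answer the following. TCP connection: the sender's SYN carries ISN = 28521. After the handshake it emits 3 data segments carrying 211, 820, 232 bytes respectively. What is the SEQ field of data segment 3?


The SYN occupies sequence number ISN = 28521, so the first data byte is ISN + 1 = 28522.
SEQ of data segment i = (ISN + 1) + sum of payload sizes of segments 1..i-1.
Segment 1: SEQ = 28522, payload = 211 bytes
Segment 2: SEQ = 28733, payload = 820 bytes
Segment 3: SEQ = 29553, payload = 232 bytes
SEQ of segment 3 = 28522 + 211 + 820 = 29553

29553


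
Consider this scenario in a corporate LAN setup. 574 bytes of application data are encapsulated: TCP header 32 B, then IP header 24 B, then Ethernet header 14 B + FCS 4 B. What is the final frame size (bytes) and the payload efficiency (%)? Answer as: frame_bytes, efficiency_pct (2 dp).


TCP segment = 574 + 32 = 606 B
IP packet = 606 + 24 = 630 B
Ethernet frame = 630 + 14 + 4 = 648 B
Efficiency = app / frame = 574 / 648 = 0.885802 = 88.5802% -> 88.58% (2 dp)

648, 88.58


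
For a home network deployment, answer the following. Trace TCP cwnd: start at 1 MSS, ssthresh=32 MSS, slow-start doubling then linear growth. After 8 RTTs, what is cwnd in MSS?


RTT 0: cwnd = 1 MSS (initial)
RTT 1: cwnd = 2 MSS (slow start, doubled)
RTT 2: cwnd = 4 MSS (slow start, doubled)
RTT 3: cwnd = 8 MSS (slow start, doubled)
RTT 4: cwnd = 16 MSS (slow start, doubled)
RTT 5: cwnd = 32 MSS (slow start, doubled)
RTT 6: cwnd = 33 MSS (congestion avoidance, +1)
RTT 7: cwnd = 34 MSS (congestion avoidance, +1)
RTT 8: cwnd = 35 MSS (congestion avoidance, +1)

35


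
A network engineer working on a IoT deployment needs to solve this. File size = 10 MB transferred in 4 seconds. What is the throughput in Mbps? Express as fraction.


Given: file = 10 MB, time = 4 s
File in Mb = 10 * 8 = 80 Mb
Throughput = 80 / 4 Mbps
Throughput = 20 Mbps

20


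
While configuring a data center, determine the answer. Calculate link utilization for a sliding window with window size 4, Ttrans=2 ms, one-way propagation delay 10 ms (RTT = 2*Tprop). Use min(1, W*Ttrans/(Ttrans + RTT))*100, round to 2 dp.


Given: W = 4, Ttrans = 2 ms, RTT = 20 ms (= 2 * Tprop, Tprop = 10 ms)
Cycle time = Ttrans + RTT = 2 + 20 = 22 ms (first packet sent until its ACK returns)
W * Ttrans = 4 * 2 = 8 ms of sending per cycle
W * Ttrans / (Ttrans + RTT) = 8 / 22 = 0.363636
U = min(1, 0.363636) = 0.363636
U% = 36.36%

36.36


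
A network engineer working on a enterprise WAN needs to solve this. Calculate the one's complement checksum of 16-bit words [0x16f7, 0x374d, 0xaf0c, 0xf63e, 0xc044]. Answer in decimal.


Given words: [0x16f7, 0x374d, 0xaf0c, 0xf63e, 0xc044]
Step 1: Sum all words
Raw sum = 5879 + 14157 + 44812 + 63038 + 49220 = 177106
Step 2: Fold carry: (46034 + 2) = 46036
One's complement = ~46036 & 0xFFFF = 19499

19499
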